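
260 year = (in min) 1.367e+08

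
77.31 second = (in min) 1.288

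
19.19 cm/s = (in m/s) 0.1919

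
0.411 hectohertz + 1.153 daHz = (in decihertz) 526.3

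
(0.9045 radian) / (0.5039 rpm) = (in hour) 0.004761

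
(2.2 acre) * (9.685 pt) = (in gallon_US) 8036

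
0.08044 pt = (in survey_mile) 1.763e-08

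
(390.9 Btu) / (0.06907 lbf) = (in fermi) 1.342e+21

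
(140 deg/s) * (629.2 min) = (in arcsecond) 1.903e+10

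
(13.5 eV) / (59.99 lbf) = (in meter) 8.105e-21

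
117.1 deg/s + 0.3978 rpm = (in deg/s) 119.5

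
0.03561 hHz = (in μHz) 3.561e+06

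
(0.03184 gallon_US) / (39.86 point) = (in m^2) 0.008571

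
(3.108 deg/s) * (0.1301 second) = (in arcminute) 24.26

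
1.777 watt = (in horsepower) 0.002383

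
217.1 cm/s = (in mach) 0.006376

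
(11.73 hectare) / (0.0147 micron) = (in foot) 2.618e+13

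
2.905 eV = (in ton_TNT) 1.112e-28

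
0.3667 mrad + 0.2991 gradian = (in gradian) 0.3224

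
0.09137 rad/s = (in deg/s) 5.235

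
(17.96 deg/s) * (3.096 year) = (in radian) 3.06e+07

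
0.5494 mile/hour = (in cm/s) 24.56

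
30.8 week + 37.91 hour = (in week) 31.03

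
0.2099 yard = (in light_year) 2.029e-17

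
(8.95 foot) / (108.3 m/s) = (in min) 0.0004198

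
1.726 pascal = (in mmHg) 0.01295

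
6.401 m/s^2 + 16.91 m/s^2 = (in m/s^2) 23.31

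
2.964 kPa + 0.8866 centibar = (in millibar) 38.51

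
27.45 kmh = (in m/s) 7.625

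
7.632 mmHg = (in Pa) 1018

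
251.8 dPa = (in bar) 0.0002518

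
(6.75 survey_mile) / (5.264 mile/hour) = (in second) 4616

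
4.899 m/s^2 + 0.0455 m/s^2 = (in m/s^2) 4.944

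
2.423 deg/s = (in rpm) 0.4038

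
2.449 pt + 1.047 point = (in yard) 0.001349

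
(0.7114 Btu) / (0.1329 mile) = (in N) 3.509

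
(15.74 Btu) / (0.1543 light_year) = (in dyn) 1.138e-06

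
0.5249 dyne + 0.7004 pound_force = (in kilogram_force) 0.3177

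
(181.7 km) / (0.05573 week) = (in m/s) 5.391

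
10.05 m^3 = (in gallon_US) 2655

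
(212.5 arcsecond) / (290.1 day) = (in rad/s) 4.11e-11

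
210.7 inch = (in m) 5.352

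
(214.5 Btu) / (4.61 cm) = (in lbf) 1.104e+06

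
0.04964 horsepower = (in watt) 37.02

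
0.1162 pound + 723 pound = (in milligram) 3.28e+08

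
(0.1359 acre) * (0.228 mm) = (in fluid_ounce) 4240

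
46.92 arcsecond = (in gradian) 0.01448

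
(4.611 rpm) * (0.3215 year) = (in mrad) 4.896e+09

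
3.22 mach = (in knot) 2131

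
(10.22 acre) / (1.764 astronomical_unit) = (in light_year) 1.657e-23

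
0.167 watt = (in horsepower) 0.000224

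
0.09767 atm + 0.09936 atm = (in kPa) 19.96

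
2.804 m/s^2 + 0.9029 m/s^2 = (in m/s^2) 3.707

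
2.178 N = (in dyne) 2.178e+05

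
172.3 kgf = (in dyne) 1.69e+08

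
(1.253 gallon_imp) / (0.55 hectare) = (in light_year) 1.095e-22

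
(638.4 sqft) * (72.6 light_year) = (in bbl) 2.562e+20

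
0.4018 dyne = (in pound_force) 9.033e-07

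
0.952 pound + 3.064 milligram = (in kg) 0.4318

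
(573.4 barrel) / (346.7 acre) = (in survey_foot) 0.0002132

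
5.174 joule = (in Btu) 0.004904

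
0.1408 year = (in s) 4.44e+06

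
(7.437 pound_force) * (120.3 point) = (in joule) 1.404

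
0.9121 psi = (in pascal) 6289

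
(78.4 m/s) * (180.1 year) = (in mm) 4.453e+14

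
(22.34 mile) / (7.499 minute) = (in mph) 178.7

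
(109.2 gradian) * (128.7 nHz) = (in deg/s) 1.265e-05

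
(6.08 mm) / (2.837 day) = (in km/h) 8.93e-08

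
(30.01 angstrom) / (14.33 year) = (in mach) 1.95e-20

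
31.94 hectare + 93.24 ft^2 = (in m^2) 3.194e+05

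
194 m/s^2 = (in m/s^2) 194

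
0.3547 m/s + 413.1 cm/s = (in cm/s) 448.6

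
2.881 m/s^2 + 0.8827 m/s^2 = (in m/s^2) 3.764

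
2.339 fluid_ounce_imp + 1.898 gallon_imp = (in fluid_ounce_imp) 306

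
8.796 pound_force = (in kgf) 3.99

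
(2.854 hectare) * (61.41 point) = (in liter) 6.183e+05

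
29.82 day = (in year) 0.0817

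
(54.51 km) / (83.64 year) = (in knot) 4.017e-05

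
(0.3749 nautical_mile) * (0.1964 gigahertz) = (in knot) 2.651e+11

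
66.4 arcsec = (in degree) 0.01844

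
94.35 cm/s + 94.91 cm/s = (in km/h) 6.813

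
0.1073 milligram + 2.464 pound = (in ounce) 39.42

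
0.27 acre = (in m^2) 1093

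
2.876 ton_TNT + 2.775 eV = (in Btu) 1.141e+07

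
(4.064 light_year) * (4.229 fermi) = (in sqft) 1750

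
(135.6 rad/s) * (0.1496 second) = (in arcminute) 6.974e+04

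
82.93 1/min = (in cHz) 138.2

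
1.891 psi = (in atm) 0.1287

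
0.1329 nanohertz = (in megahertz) 1.329e-16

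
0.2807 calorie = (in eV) 7.33e+18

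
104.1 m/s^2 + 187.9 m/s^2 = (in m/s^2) 292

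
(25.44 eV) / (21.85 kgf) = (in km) 1.902e-23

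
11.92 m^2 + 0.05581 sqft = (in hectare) 0.001193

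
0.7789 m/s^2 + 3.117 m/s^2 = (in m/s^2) 3.896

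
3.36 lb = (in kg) 1.524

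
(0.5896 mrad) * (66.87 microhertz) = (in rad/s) 3.943e-08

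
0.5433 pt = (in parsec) 6.211e-21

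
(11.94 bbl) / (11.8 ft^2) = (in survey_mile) 0.001076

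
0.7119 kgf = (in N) 6.981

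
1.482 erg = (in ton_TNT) 3.542e-17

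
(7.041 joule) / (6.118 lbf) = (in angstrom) 2.587e+09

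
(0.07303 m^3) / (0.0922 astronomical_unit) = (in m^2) 5.295e-12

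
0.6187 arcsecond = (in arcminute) 0.01031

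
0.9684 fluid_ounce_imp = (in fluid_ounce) 0.9304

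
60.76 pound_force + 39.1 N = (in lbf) 69.55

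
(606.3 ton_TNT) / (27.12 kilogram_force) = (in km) 9.538e+06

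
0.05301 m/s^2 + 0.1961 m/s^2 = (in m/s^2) 0.2491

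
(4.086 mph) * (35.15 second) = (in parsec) 2.081e-15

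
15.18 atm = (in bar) 15.38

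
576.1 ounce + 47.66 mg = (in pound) 36.01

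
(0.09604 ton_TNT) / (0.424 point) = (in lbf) 6.039e+11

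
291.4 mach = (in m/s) 9.922e+04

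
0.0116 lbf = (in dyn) 5160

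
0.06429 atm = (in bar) 0.06514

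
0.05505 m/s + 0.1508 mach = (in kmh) 185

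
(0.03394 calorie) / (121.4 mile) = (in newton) 7.268e-07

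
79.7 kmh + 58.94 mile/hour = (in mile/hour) 108.5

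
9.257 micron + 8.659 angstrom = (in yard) 1.012e-05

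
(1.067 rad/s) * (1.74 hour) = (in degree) 3.829e+05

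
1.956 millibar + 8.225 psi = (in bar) 0.569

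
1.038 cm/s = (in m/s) 0.01038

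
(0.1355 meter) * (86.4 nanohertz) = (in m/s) 1.171e-08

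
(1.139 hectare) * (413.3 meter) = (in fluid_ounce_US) 1.592e+11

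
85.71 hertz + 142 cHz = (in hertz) 87.13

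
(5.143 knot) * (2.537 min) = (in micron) 4.027e+08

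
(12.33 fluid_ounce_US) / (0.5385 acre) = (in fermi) 1.673e+08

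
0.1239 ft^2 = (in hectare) 1.151e-06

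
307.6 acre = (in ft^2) 1.34e+07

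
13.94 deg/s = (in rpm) 2.323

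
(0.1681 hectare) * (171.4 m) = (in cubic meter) 2.881e+05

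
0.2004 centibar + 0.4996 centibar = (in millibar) 7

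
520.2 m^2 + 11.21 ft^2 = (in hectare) 0.05212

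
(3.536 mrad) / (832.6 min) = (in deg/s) 4.056e-06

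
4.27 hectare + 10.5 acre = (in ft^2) 9.17e+05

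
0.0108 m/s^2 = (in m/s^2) 0.0108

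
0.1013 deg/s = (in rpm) 0.01688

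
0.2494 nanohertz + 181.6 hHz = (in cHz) 1.816e+06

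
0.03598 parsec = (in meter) 1.11e+15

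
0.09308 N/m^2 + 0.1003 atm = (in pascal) 1.016e+04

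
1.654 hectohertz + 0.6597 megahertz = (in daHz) 6.599e+04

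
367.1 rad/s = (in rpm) 3506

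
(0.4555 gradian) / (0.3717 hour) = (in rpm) 5.106e-05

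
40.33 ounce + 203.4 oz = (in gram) 6910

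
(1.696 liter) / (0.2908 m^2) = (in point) 16.53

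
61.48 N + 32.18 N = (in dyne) 9.366e+06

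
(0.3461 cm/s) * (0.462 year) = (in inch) 1.985e+06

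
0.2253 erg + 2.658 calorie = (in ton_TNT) 2.658e-09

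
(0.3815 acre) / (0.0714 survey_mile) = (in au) 8.981e-11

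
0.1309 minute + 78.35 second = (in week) 0.0001425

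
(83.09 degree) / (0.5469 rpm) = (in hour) 0.007034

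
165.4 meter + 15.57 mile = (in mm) 2.522e+07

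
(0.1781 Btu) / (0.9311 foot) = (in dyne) 6.621e+07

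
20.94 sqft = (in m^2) 1.945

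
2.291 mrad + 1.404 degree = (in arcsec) 5527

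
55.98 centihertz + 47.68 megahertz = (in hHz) 4.768e+05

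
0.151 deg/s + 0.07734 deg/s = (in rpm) 0.03806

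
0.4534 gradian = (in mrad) 7.122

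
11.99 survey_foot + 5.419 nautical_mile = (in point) 2.846e+07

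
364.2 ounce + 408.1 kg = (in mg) 4.184e+08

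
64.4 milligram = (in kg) 6.44e-05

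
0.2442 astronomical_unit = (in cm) 3.653e+12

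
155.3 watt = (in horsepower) 0.2083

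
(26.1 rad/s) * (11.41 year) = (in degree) 5.381e+11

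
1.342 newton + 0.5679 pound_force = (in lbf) 0.8696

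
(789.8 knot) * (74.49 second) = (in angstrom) 3.027e+14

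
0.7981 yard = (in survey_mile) 0.0004535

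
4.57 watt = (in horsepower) 0.006128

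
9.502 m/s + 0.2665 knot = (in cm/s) 963.9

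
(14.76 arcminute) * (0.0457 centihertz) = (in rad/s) 1.962e-06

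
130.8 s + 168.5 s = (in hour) 0.08314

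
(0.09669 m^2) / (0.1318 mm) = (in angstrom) 7.336e+12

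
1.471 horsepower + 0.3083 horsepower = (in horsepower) 1.779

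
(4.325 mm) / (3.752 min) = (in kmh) 6.916e-05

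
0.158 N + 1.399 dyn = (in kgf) 0.01611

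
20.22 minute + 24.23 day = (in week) 3.463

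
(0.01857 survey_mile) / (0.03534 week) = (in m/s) 0.001398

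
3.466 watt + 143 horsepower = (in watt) 1.066e+05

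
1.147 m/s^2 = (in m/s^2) 1.147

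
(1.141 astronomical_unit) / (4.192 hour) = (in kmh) 4.072e+07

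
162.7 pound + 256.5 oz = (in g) 8.107e+04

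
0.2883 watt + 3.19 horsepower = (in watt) 2379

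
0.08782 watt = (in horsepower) 0.0001178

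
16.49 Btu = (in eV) 1.086e+23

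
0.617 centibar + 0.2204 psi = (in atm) 0.02109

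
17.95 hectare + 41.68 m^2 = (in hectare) 17.95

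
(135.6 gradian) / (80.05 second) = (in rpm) 0.2541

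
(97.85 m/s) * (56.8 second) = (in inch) 2.188e+05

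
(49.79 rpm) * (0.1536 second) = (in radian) 0.8009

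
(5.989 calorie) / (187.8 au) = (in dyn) 8.919e-08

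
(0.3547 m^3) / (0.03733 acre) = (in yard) 0.002568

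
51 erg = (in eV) 3.183e+13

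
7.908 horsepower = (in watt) 5897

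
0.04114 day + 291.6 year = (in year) 291.6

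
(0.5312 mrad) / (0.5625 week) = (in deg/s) 8.946e-08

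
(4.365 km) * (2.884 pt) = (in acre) 0.001097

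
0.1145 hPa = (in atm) 0.000113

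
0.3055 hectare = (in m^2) 3055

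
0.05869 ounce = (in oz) 0.05869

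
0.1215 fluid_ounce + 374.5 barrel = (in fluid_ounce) 2.013e+06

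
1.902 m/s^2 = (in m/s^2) 1.902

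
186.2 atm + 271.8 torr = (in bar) 189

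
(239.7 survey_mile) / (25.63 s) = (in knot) 2.926e+04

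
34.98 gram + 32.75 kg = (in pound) 72.28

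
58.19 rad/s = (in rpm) 555.7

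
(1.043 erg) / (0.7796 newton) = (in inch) 5.267e-06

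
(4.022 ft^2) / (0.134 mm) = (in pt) 7.904e+06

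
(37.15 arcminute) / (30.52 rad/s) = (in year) 1.123e-11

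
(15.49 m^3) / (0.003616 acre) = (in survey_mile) 0.0006577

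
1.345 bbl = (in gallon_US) 56.49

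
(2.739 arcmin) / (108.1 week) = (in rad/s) 1.219e-11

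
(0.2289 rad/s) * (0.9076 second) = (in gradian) 13.23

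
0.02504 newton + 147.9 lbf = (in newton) 657.9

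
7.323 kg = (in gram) 7323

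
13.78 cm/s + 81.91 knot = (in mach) 0.1242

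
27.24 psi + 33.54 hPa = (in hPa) 1912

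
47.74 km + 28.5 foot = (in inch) 1.88e+06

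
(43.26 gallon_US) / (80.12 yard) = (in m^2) 0.002235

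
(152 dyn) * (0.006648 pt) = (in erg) 0.03565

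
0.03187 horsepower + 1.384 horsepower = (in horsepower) 1.416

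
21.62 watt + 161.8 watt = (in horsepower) 0.246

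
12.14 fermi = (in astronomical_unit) 8.115e-26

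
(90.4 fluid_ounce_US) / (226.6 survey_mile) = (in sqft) 7.891e-08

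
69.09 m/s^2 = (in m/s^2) 69.09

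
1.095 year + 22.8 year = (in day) 8722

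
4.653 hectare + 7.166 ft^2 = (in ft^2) 5.009e+05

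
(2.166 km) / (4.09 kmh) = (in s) 1907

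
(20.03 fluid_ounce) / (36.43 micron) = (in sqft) 175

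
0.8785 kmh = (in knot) 0.4744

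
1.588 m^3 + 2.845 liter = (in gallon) 420.3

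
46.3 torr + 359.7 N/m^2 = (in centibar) 6.533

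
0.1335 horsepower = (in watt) 99.55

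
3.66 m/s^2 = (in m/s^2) 3.66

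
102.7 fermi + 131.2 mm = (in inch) 5.165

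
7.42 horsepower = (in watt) 5533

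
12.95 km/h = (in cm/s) 359.7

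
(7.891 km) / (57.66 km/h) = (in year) 1.562e-05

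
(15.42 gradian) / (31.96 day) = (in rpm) 8.376e-07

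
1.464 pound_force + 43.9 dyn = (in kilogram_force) 0.6641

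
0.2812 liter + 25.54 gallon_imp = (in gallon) 30.75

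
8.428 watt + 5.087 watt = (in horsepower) 0.01812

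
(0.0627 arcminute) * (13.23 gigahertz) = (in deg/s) 1.383e+07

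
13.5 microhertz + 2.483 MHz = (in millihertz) 2.483e+09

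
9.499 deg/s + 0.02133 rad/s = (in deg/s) 10.72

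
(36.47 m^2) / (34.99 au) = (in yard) 7.62e-12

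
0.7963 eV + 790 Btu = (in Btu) 790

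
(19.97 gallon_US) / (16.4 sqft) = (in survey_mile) 3.083e-05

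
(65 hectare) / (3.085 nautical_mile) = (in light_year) 1.203e-14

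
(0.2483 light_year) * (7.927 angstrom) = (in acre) 460.1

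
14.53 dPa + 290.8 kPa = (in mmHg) 2181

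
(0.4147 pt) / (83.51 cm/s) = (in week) 2.897e-10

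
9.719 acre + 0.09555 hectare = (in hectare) 4.029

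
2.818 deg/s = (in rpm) 0.4697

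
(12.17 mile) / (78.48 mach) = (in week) 1.212e-06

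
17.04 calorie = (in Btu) 0.06757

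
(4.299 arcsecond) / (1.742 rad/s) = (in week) 1.978e-11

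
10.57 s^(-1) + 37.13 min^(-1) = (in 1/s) 11.19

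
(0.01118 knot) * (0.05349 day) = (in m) 26.58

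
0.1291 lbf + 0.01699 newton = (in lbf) 0.1329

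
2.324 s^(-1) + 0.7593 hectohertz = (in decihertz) 782.5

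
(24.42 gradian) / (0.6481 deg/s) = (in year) 1.075e-06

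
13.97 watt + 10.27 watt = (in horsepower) 0.03251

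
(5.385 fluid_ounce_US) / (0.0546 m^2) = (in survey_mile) 1.812e-06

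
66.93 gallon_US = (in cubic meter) 0.2534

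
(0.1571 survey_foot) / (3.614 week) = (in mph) 4.901e-08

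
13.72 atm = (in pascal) 1.39e+06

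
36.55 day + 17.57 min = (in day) 36.56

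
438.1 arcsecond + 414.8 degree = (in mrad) 7242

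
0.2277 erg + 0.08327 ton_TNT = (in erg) 3.484e+15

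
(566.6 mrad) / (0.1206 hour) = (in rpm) 0.01246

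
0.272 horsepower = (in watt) 202.8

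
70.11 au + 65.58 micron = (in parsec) 0.0003399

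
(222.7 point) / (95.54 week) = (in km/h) 4.895e-09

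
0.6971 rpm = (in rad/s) 0.073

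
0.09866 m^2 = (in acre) 2.438e-05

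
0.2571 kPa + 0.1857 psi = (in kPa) 1.537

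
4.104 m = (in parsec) 1.33e-16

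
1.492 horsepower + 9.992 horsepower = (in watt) 8564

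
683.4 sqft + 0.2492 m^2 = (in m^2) 63.74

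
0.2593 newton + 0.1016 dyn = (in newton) 0.2593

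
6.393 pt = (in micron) 2255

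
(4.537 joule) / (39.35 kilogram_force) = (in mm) 11.76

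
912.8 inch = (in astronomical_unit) 1.55e-10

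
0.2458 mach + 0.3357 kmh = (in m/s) 83.79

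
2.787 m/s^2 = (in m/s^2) 2.787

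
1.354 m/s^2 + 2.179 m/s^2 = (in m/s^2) 3.533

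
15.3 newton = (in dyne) 1.53e+06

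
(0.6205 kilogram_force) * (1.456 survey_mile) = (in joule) 1.426e+04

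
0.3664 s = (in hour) 0.0001018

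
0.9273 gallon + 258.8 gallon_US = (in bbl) 6.184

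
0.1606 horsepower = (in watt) 119.8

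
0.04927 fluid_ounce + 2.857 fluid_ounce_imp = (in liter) 0.08263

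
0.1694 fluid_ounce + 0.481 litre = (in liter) 0.486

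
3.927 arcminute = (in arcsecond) 235.6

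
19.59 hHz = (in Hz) 1959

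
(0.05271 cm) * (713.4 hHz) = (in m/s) 37.6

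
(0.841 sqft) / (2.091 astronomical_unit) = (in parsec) 8.095e-30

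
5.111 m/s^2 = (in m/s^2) 5.111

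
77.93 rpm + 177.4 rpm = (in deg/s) 1532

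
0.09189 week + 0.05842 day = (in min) 1010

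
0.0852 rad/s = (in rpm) 0.8136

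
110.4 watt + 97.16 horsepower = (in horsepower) 97.31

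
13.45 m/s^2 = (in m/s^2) 13.45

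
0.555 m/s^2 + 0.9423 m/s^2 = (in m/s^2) 1.497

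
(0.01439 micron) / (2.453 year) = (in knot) 3.616e-16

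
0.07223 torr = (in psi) 0.001397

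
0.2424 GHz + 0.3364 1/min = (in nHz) 2.424e+17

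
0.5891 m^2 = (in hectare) 5.891e-05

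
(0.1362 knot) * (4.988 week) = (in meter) 2.114e+05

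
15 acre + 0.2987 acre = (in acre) 15.3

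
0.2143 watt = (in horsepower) 0.0002874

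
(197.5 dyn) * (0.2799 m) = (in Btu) 5.24e-07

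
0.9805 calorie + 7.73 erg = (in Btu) 0.003888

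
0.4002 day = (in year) 0.001096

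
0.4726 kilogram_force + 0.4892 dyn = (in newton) 4.635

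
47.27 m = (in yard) 51.7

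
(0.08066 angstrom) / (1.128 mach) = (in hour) 5.834e-18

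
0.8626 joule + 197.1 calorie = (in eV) 5.153e+21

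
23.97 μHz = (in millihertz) 0.02397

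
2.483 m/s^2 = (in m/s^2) 2.483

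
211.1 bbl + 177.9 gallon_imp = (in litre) 3.437e+04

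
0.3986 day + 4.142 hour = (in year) 0.001565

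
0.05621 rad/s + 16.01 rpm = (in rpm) 16.55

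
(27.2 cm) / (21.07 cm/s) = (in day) 1.494e-05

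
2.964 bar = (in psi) 42.99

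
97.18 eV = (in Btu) 1.476e-20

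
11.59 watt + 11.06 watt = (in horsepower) 0.03037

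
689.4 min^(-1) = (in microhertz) 1.149e+07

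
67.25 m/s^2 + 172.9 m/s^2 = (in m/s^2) 240.2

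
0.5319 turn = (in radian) 3.342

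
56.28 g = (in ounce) 1.985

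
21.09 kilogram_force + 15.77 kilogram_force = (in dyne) 3.615e+07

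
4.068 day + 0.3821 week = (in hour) 161.8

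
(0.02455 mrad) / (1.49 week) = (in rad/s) 2.724e-11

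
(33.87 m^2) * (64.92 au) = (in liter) 3.289e+17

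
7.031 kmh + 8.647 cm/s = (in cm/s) 204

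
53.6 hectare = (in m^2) 5.36e+05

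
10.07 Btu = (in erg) 1.062e+11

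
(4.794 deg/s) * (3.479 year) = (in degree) 5.26e+08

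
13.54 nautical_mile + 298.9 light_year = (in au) 1.89e+07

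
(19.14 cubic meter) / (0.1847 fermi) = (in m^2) 1.036e+17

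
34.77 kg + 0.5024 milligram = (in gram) 3.477e+04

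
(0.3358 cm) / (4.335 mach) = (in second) 2.275e-06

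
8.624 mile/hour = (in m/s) 3.855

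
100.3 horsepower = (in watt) 7.479e+04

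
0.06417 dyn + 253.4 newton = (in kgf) 25.84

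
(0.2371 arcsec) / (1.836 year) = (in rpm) 1.896e-13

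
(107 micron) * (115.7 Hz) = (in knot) 0.02406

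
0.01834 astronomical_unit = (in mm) 2.744e+12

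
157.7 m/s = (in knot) 306.5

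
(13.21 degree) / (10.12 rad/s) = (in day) 2.637e-07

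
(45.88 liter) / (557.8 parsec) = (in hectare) 2.666e-25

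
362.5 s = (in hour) 0.1007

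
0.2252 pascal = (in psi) 3.266e-05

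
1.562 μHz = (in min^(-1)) 9.372e-05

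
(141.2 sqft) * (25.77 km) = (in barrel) 2.126e+06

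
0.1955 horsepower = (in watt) 145.8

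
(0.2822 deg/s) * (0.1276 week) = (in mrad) 3.801e+05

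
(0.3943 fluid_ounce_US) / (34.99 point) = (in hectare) 9.447e-08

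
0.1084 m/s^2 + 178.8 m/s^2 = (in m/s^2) 178.9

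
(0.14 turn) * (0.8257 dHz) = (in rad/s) 0.07263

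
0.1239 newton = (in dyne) 1.239e+04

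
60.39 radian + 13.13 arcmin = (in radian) 60.39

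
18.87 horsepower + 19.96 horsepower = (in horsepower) 38.83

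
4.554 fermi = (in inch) 1.793e-13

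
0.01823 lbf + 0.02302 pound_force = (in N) 0.1835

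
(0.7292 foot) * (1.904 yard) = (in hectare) 3.87e-05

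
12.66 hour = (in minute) 759.6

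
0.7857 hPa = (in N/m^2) 78.57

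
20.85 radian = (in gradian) 1327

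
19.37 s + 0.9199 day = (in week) 0.1314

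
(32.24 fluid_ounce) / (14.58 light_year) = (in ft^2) 7.44e-20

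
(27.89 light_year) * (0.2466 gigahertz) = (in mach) 1.911e+23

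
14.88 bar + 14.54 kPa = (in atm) 14.83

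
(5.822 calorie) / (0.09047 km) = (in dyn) 2.693e+04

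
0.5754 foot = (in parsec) 5.684e-18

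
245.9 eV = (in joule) 3.94e-17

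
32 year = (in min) 1.682e+07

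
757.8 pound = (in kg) 343.7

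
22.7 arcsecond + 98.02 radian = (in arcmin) 3.37e+05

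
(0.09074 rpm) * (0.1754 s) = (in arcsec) 343.8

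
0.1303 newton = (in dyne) 1.303e+04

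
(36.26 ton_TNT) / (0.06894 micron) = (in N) 2.201e+18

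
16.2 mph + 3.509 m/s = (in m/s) 10.75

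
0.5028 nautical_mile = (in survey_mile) 0.5786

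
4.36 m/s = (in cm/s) 436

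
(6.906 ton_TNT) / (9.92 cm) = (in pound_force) 6.548e+10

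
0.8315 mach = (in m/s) 283.1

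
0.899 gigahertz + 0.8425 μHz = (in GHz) 0.899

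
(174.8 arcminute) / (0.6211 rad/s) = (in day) 9.475e-07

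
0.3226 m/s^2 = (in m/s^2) 0.3226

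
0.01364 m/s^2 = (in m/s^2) 0.01364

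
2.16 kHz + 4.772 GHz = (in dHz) 4.772e+10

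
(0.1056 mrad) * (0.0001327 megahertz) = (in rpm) 0.1338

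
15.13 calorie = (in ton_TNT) 1.513e-08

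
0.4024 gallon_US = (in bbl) 0.009581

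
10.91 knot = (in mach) 0.01648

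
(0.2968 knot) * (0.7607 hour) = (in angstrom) 4.181e+12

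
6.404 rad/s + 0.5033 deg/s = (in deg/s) 367.4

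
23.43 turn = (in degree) 8435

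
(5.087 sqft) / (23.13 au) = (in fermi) 136.6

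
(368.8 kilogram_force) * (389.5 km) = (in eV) 8.792e+27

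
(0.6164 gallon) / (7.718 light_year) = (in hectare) 3.196e-24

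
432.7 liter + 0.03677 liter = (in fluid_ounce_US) 1.463e+04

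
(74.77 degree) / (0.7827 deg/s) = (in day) 0.001106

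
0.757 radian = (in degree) 43.37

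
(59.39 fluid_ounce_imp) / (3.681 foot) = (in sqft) 0.01619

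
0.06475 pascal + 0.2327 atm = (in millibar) 235.8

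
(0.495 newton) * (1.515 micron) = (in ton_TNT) 1.792e-16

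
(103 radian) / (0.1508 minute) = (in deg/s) 652.2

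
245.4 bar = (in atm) 242.2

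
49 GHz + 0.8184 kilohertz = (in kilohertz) 4.9e+07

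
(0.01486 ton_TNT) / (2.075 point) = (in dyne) 8.494e+15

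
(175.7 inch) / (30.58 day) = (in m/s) 1.689e-06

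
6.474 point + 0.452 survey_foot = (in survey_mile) 8.703e-05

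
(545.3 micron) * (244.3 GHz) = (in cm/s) 1.332e+10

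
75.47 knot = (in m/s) 38.83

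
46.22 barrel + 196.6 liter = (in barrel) 47.46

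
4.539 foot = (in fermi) 1.383e+15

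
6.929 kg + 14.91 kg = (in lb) 48.15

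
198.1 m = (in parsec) 6.42e-15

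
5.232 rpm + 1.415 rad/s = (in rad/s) 1.963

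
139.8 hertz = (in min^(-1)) 8388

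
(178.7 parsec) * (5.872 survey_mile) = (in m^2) 5.211e+22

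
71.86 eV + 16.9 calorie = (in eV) 4.413e+20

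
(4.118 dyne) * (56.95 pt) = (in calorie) 1.977e-07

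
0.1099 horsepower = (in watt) 81.95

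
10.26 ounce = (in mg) 2.909e+05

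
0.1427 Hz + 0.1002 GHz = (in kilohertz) 1.002e+05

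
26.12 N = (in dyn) 2.612e+06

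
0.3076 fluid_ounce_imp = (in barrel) 5.497e-05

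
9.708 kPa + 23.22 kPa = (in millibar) 329.3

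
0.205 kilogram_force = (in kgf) 0.205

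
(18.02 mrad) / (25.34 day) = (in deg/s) 4.716e-07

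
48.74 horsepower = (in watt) 3.635e+04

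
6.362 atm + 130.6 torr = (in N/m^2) 6.62e+05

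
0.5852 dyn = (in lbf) 1.316e-06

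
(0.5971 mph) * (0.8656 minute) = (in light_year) 1.465e-15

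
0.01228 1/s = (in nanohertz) 1.228e+07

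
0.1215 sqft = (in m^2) 0.01129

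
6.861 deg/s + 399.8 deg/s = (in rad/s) 7.098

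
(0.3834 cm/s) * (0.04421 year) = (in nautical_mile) 2.886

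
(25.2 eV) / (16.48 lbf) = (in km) 5.508e-23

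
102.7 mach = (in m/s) 3.497e+04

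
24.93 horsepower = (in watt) 1.859e+04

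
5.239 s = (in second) 5.239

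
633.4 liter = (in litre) 633.4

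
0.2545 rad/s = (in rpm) 2.43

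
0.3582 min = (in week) 3.554e-05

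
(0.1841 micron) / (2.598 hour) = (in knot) 3.826e-11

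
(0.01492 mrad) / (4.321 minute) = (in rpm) 5.495e-07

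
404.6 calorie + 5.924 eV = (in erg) 1.693e+10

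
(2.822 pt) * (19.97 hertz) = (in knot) 0.03865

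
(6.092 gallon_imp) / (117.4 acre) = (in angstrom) 582.9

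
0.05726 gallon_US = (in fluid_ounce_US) 7.329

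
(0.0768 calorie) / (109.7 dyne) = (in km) 0.2929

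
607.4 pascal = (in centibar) 0.6074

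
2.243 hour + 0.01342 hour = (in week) 0.01343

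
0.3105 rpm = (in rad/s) 0.03252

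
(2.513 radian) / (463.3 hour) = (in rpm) 1.439e-05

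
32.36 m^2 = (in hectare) 0.003236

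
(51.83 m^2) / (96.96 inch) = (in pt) 5.966e+04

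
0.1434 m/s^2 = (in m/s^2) 0.1434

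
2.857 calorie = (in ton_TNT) 2.857e-09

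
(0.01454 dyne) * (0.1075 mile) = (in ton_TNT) 6.012e-15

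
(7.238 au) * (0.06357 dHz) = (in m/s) 6.883e+09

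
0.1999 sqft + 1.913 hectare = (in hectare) 1.913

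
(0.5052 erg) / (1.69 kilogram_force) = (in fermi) 3.048e+06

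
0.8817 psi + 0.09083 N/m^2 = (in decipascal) 6.079e+04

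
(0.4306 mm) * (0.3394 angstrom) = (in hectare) 1.461e-18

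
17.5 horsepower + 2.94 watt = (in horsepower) 17.5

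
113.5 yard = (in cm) 1.038e+04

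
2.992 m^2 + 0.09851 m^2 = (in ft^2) 33.27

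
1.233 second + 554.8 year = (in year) 554.8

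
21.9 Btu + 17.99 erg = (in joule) 2.311e+04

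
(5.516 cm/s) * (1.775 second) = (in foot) 0.3212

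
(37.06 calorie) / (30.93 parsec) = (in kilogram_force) 1.657e-17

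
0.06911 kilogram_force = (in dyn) 6.777e+04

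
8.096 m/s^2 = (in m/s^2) 8.096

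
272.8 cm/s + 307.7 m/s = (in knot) 603.4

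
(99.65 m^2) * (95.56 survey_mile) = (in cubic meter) 1.533e+07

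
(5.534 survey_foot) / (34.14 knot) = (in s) 0.09604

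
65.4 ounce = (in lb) 4.088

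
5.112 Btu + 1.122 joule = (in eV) 3.367e+22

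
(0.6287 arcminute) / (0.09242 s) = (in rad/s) 0.001979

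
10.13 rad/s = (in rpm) 96.73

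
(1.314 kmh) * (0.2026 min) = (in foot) 14.56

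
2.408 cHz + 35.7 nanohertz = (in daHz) 0.002408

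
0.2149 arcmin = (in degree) 0.003582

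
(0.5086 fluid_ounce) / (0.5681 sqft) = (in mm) 0.285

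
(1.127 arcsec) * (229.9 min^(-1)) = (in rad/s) 2.094e-05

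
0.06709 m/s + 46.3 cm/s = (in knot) 1.03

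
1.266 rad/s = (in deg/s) 72.54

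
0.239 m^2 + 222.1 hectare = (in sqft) 2.391e+07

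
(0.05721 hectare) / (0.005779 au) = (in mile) 4.112e-10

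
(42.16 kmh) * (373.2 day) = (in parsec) 1.224e-08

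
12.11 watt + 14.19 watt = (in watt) 26.3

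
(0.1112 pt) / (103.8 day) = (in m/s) 4.374e-12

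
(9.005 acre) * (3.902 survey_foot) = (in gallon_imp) 9.534e+06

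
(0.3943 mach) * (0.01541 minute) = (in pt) 3.519e+05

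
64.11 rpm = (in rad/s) 6.714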